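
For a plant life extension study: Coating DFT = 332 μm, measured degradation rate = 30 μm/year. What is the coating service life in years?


Service life = thickness / degradation rate
Life = 332 / 30 = 11.1 years

11.1 years


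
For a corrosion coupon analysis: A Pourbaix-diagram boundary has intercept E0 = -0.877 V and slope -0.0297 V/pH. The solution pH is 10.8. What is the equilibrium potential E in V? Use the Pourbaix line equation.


Apply the Pourbaix line equation: E = E0 + slope*pH
E = -0.877 + (-0.0297)*10.8 = -0.877 + (-0.32076) = -1.19776 V
Rounded to 3 decimal places: E = -1.198 V

-1.198 V


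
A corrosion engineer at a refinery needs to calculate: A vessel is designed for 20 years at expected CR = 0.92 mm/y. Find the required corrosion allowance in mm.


Corrosion allowance = CR × design life
CA = 0.92 * 20 = 18.4 mm

18.4 mm


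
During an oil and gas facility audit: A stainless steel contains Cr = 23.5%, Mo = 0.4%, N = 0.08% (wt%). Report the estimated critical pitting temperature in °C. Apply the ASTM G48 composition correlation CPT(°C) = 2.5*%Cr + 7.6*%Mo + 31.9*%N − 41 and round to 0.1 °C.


Apply the ASTM G48 empirical CPT estimate: CPT(°C) = 2.5*%Cr + 7.6*%Mo + 31.9*%N − 41
2.5*23.5 = 58.75; 7.6*0.4 = 3.04; 31.9*0.08 = 2.552
CPT = 58.75 + 3.04 + 2.552 − 41 = 23.342 °C
Rounded to 0.1 °C: CPT ≈ 23.3 °C

23.3 °C


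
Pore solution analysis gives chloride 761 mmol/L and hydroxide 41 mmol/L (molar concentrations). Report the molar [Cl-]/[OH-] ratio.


Threshold parameter = [Cl-] / [OH-] (molar basis; both in mmol/L, so units cancel)
Ratio = 761 / 41 = 18.56

18.56


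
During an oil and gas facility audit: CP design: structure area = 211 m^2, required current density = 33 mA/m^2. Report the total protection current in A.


I = area * current density, then convert mA → A (÷1000)
I = 211 * 33 / 1000 = 6.96 A

6.96 A


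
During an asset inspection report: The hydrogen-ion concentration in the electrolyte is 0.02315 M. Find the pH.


pH = −log10[H+]
pH = −log10(0.02315) = 1.64

1.64


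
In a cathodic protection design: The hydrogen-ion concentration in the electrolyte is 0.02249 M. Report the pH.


pH = −log10[H+]
pH = −log10(0.02249) = 1.65

1.65


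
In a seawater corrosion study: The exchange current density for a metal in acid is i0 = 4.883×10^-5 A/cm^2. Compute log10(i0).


i0 = 4.883×10^-5 A/cm^2
log10(i0) = -4.311

-4.311


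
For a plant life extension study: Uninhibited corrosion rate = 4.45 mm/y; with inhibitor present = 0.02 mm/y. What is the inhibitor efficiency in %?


Apply the inhibitor-efficiency definition: IE = (CR_blank − CR_inh)/CR_blank × 100
IE = (4.45 − 0.02) / 4.45 × 100
IE = 4.43 / 4.45 × 100 = 99.6 %

99.6 %


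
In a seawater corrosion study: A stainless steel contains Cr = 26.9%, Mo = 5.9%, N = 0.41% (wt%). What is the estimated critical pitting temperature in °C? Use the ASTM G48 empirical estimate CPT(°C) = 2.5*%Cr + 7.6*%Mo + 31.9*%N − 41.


Apply the ASTM G48 empirical CPT estimate: CPT(°C) = 2.5*%Cr + 7.6*%Mo + 31.9*%N − 41
2.5*26.9 = 67.25; 7.6*5.9 = 44.84; 31.9*0.41 = 13.079
CPT = 67.25 + 44.84 + 13.079 − 41 = 84.169 °C
Rounded to 0.1 °C: CPT ≈ 84.2 °C

84.2 °C


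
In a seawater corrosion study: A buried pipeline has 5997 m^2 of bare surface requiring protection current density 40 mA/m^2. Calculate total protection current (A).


I = area * current density, then convert mA → A (÷1000)
I = 5997 * 40 / 1000 = 239.88 A

239.88 A


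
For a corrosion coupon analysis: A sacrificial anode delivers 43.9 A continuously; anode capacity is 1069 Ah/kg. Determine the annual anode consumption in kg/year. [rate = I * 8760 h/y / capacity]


Annual consumption = current * hours per year / capacity
Rate = 43.9 * 8760 / 1069 = 359.7 kg/year

359.7 kg/year


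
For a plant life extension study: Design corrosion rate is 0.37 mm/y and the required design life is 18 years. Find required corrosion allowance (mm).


Corrosion allowance = CR × design life
CA = 0.37 * 18 = 6.66 mm

6.66 mm


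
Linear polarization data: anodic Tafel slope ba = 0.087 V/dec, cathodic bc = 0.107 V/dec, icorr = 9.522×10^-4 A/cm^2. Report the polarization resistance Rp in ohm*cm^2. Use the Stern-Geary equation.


Apply the Stern-Geary equation: Rp = ba*bc / (2.303*icorr*(ba+bc))
ba*bc = 0.087*0.107 = 0.009309
ba+bc = 0.194; 2.303*icorr*(ba+bc) = 2.303*9.522×10^-4*0.194 = 4.2542582×10^-4
Rp = 0.009309 / 4.2542582×10^-4 = 21.88 ohm*cm^2

21.88 ohm*cm^2


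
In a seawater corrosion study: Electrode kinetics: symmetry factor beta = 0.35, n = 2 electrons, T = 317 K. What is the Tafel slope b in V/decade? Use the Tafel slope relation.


Apply the Tafel slope relation: b = 2.303*R*T/(beta*n*F)
Numerator: 2.303 * 8.314 * 317 = 6069.64
Denominator: 0.35 * 2 * 96485 = 67539.5
b = 6069.64 / 67539.5 = 0.09 V/decade

0.09 V/decade


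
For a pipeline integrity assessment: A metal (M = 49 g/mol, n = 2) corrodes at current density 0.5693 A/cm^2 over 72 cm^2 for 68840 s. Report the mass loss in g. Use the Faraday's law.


Apply Faraday's law: m = i*A*t*M / (n*F)
Total charge passed Q = i*A*t = 0.5693*72*68840 = 2821724.064 C
m = Q*M/(n*F) = 2821724.064*49/(2*96485) = 716.5076 g

716.5076 g


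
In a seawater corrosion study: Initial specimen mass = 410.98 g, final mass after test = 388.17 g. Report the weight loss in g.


Weight loss = initial − final
WL = 410.98 − 388.17 = 22.81 g

22.81 g


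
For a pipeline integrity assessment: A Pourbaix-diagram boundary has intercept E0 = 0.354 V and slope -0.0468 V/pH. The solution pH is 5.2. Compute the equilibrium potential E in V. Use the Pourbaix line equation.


Apply the Pourbaix line equation: E = E0 + slope*pH
E = 0.354 + (-0.0468)*5.2 = 0.354 + (-0.24336) = 0.11064 V
Rounded to 4 decimal places: E = 0.1106 V

0.1106 V


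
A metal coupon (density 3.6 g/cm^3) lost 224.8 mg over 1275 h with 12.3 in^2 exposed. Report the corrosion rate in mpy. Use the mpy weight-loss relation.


Apply the mpy weight-loss relation: CR = 534 * W / (D * A * T)
Numerator: 534 * 224.8 = 120043.2
Denominator: 3.6 * 12.3 * 1275 = 56457.0
CR = 120043.2 / 56457.0 = 2.126 mpy

2.126 mpy


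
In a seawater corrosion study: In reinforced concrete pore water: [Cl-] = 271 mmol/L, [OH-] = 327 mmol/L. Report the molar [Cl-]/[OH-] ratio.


Threshold parameter = [Cl-] / [OH-] (molar basis; both in mmol/L, so units cancel)
Ratio = 271 / 327 = 0.83

0.83


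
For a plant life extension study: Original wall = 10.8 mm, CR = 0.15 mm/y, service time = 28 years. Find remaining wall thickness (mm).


Remaining wall = original − CR × time
t = 10.8 − 0.15*28 = 10.8 − 4.2 = 6.6 mm

6.6 mm


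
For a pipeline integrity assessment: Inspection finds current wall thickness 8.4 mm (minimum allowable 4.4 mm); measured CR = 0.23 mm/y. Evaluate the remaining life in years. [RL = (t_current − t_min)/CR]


Apply the remaining-life relation: RL = (t_current − t_min) / CR
RL = (8.4 − 4.4) / 0.23 = 4.0 / 0.23 = 17.4 years

17.4 years


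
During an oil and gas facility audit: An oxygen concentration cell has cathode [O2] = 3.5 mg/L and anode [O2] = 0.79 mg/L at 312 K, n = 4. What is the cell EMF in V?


Apply the Nernst concentration-cell relation: E = (RT/nF)*ln(C_cathode/C_anode)
RT/nF = 8.314*312/(4*96485) = 0.00672117 V
ln(3.5/0.79) = 1.48849
E = 0.00672117 * 1.48849 = 0.01 V

0.01 V


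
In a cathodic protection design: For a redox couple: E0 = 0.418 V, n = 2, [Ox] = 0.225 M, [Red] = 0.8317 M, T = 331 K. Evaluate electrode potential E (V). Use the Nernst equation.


Apply the Nernst equation: E = E0 + (RT/nF)*ln([Ox]/[Red])
Step 1: RT/nF = 8.314*331/(2*96485) = 0.01426094 V
Step 2: [Ox]/[Red] = 0.225/0.8317 = 0.27053
Step 3: ln(0.27053) = -1.307372
Step 4: correction = 0.01426094 * -1.307372 = -0.019 V
E = 0.418 + -0.019 = 0.399 V

0.399 V


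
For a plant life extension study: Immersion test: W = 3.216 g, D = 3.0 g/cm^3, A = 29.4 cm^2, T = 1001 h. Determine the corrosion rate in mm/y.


Apply the mm/y weight-loss relation: CR = 87600 * W / (D * A * T)
Numerator: 87600 * 3.216 = 281721.6
Denominator: 3.0 * 29.4 * 1001 = 88288.2
CR = 281721.6 / 88288.2 = 3.190932 mm/y

3.190932 mm/y


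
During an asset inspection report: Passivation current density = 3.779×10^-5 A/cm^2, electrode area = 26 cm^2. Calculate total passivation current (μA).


I = i_pass * A, then convert A → μA (×10^6)
I = 3.779×10^-5 * 26 * 10^6 = 982.54 μA

982.54 μA


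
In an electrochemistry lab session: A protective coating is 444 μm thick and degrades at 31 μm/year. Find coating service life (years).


Service life = thickness / degradation rate
Life = 444 / 31 = 14.3 years

14.3 years


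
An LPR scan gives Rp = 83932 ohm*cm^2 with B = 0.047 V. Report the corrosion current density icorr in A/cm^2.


Apply the Stern-Geary relation: icorr = B / Rp
icorr = 0.047 / 83932 = 5.6×10^-7 A/cm^2

5.6×10^-7 A/cm^2


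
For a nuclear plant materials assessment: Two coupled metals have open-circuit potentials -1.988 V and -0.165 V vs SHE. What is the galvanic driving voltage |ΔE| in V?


Driving voltage is the absolute potential difference.
|ΔE| = |-1.988 − (-0.165)| = 1.823 V

1.823 V


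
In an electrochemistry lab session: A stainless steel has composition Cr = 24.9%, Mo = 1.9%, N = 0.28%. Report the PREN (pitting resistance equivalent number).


Apply the PREN formula: PREN = Cr + 3.3*Mo + 16*N
PREN = 24.9 + 3.3*1.9 + 16*0.28
PREN = 24.9 + 6.27 + 4.48 = 35.65

35.65


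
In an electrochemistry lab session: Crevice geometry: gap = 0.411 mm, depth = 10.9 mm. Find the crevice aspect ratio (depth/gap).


Aspect ratio = depth / gap
Ratio = 10.9 / 0.411 = 26.5

26.5


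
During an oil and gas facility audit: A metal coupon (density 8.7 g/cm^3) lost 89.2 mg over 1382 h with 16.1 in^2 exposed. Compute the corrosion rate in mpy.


Apply the mpy weight-loss relation: CR = 534 * W / (D * A * T)
Numerator: 534 * 89.2 = 47632.8
Denominator: 8.7 * 16.1 * 1382 = 193576.74
CR = 47632.8 / 193576.74 = 0.24607 mpy

0.24607 mpy


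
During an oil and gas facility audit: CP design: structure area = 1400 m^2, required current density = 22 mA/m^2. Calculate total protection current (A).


I = area * current density, then convert mA → A (÷1000)
I = 1400 * 22 / 1000 = 30.8 A

30.8 A


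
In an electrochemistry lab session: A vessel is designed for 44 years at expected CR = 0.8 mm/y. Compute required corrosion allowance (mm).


Corrosion allowance = CR × design life
CA = 0.8 * 44 = 35.2 mm

35.2 mm


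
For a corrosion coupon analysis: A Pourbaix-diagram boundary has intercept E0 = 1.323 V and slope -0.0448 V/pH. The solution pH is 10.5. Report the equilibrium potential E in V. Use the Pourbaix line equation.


Apply the Pourbaix line equation: E = E0 + slope*pH
E = 1.323 + (-0.0448)*10.5 = 1.323 + (-0.4704) = 0.8526 V
Rounded to 3 decimal places: E = 0.853 V

0.853 V


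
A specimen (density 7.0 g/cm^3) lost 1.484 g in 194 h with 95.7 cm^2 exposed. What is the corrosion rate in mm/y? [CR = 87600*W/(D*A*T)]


Apply the mm/y weight-loss relation: CR = 87600 * W / (D * A * T)
Numerator: 87600 * 1.484 = 129998.4
Denominator: 7.0 * 95.7 * 194 = 129960.6
CR = 129998.4 / 129960.6 = 1.00029 mm/y

1.00029 mm/y


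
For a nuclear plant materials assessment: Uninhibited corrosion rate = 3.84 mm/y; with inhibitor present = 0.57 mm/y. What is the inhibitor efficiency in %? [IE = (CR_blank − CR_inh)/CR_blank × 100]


Apply the inhibitor-efficiency definition: IE = (CR_blank − CR_inh)/CR_blank × 100
IE = (3.84 − 0.57) / 3.84 × 100
IE = 3.27 / 3.84 × 100 = 85.2 %

85.2 %


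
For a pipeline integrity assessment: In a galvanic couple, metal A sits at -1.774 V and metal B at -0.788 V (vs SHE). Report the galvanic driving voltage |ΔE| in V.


Driving voltage is the absolute potential difference.
|ΔE| = |-1.774 − (-0.788)| = 0.986 V

0.986 V


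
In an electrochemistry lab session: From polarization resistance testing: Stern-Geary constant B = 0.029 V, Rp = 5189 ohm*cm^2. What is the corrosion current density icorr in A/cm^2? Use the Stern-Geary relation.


Apply the Stern-Geary relation: icorr = B / Rp
icorr = 0.029 / 5189 = 5.589×10^-6 A/cm^2

5.589×10^-6 A/cm^2


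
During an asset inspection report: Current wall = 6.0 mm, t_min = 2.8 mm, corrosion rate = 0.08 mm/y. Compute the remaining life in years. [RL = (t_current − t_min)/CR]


Apply the remaining-life relation: RL = (t_current − t_min) / CR
RL = (6.0 − 2.8) / 0.08 = 3.2 / 0.08 = 40.0 years

40.0 years


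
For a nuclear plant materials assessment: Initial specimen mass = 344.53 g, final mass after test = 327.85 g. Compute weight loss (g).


Weight loss = initial − final
WL = 344.53 − 327.85 = 16.68 g

16.68 g


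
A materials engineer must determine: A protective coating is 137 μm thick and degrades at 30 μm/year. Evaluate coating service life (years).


Service life = thickness / degradation rate
Life = 137 / 30 = 4.6 years

4.6 years


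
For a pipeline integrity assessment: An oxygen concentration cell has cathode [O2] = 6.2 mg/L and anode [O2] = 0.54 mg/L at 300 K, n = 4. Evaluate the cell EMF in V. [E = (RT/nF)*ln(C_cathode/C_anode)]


Apply the Nernst concentration-cell relation: E = (RT/nF)*ln(C_cathode/C_anode)
RT/nF = 8.314*300/(4*96485) = 0.00646266 V
ln(6.2/0.54) = 2.44074
E = 0.00646266 * 2.44074 = 0.01577 V

0.01577 V


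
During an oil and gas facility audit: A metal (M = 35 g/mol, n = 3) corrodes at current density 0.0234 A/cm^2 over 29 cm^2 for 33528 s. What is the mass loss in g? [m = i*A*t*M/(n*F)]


Apply Faraday's law: m = i*A*t*M / (n*F)
Total charge passed Q = i*A*t = 0.0234*29*33528 = 22752.1008 C
m = Q*M/(n*F) = 22752.1008*35/(3*96485) = 2.751 g

2.751 g


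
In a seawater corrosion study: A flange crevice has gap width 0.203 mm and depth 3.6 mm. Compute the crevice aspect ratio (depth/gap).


Aspect ratio = depth / gap
Ratio = 3.6 / 0.203 = 17.7

17.7


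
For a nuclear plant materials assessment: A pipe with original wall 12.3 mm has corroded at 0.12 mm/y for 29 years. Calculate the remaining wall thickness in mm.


Remaining wall = original − CR × time
t = 12.3 − 0.12*29 = 12.3 − 3.48 = 8.82 mm

8.82 mm


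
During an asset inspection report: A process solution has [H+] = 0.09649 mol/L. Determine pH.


pH = −log10[H+]
pH = −log10(0.09649) = 1.02

1.02


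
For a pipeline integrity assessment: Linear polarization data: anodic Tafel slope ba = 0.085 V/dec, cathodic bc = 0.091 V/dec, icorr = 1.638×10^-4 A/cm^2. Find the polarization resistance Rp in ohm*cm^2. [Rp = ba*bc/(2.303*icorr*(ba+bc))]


Apply the Stern-Geary equation: Rp = ba*bc / (2.303*icorr*(ba+bc))
ba*bc = 0.085*0.091 = 0.007735
ba+bc = 0.176; 2.303*icorr*(ba+bc) = 2.303*1.638×10^-4*0.176 = 6.6392726×10^-5
Rp = 0.007735 / 6.6392726×10^-5 = 116.5 ohm*cm^2

116.5 ohm*cm^2


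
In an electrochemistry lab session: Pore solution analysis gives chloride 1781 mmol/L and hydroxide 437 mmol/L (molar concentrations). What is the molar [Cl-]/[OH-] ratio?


Threshold parameter = [Cl-] / [OH-] (molar basis; both in mmol/L, so units cancel)
Ratio = 1781 / 437 = 4.08

4.08


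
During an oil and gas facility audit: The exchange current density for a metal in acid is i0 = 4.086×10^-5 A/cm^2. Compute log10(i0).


i0 = 4.086×10^-5 A/cm^2
log10(i0) = -4.389

-4.389


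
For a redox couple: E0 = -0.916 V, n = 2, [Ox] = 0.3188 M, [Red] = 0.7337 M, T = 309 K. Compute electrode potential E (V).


Apply the Nernst equation: E = E0 + (RT/nF)*ln([Ox]/[Red])
Step 1: RT/nF = 8.314*309/(2*96485) = 0.01331308 V
Step 2: [Ox]/[Red] = 0.3188/0.7337 = 0.43451
Step 3: ln(0.43451) = -0.833536
Step 4: correction = 0.01331308 * -0.833536 = -0.0111 V
E = -0.916 + -0.0111 = -0.9271 V

-0.9271 V


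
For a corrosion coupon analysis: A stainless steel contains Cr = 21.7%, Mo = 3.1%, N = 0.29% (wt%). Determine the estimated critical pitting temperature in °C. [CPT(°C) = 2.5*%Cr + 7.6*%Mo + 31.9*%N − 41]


Apply the ASTM G48 empirical CPT estimate: CPT(°C) = 2.5*%Cr + 7.6*%Mo + 31.9*%N − 41
2.5*21.7 = 54.25; 7.6*3.1 = 23.56; 31.9*0.29 = 9.251
CPT = 54.25 + 23.56 + 9.251 − 41 = 46.061 °C
Rounded to 0.1 °C: CPT ≈ 46.1 °C

46.1 °C


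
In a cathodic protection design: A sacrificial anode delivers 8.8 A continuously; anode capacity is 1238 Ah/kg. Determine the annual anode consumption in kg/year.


Annual consumption = current * hours per year / capacity
Rate = 8.8 * 8760 / 1238 = 62.3 kg/year

62.3 kg/year


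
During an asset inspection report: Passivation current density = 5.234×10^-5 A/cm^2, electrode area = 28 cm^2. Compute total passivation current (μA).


I = i_pass * A, then convert A → μA (×10^6)
I = 5.234×10^-5 * 28 * 10^6 = 1465.52 μA

1465.52 μA


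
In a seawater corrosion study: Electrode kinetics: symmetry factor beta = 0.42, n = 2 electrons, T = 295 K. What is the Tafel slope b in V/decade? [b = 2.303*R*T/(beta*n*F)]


Apply the Tafel slope relation: b = 2.303*R*T/(beta*n*F)
Numerator: 2.303 * 8.314 * 295 = 5648.41
Denominator: 0.42 * 2 * 96485 = 81047.4
b = 5648.41 / 81047.4 = 0.0697 V/decade

0.0697 V/decade


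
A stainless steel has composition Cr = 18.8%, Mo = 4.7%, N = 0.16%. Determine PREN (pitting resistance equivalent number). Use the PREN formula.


Apply the PREN formula: PREN = Cr + 3.3*Mo + 16*N
PREN = 18.8 + 3.3*4.7 + 16*0.16
PREN = 18.8 + 15.51 + 2.56 = 36.87

36.87


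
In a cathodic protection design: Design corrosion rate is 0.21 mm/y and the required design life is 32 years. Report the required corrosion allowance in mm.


Corrosion allowance = CR × design life
CA = 0.21 * 32 = 6.72 mm

6.72 mm


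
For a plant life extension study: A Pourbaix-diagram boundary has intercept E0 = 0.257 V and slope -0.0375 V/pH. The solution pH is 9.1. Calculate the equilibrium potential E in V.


Apply the Pourbaix line equation: E = E0 + slope*pH
E = 0.257 + (-0.0375)*9.1 = 0.257 + (-0.34125) = -0.08425 V
Rounded to 4 decimal places: E = -0.0843 V

-0.0843 V


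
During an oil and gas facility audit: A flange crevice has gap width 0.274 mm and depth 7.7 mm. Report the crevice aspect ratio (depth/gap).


Aspect ratio = depth / gap
Ratio = 7.7 / 0.274 = 28.1

28.1


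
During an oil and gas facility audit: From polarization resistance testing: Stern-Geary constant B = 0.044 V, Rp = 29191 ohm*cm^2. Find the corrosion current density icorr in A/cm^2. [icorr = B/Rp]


Apply the Stern-Geary relation: icorr = B / Rp
icorr = 0.044 / 29191 = 1.507×10^-6 A/cm^2

1.507×10^-6 A/cm^2


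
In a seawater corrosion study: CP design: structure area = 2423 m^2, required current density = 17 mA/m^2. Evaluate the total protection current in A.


I = area * current density, then convert mA → A (÷1000)
I = 2423 * 17 / 1000 = 41.19 A

41.19 A


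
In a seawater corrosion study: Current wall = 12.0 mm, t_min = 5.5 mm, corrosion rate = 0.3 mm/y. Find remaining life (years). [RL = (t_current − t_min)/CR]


Apply the remaining-life relation: RL = (t_current − t_min) / CR
RL = (12.0 − 5.5) / 0.3 = 6.5 / 0.3 = 21.7 years

21.7 years


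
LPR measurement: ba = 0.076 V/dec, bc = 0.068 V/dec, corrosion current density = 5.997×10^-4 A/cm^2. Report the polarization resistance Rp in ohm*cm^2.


Apply the Stern-Geary equation: Rp = ba*bc / (2.303*icorr*(ba+bc))
ba*bc = 0.076*0.068 = 0.005168
ba+bc = 0.144; 2.303*icorr*(ba+bc) = 2.303*5.997×10^-4*0.144 = 1.9887971×10^-4
Rp = 0.005168 / 1.9887971×10^-4 = 25.99 ohm*cm^2

25.99 ohm*cm^2


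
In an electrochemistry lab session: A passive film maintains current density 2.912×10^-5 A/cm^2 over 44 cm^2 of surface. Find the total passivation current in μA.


I = i_pass * A, then convert A → μA (×10^6)
I = 2.912×10^-5 * 44 * 10^6 = 1281.28 μA

1281.28 μA


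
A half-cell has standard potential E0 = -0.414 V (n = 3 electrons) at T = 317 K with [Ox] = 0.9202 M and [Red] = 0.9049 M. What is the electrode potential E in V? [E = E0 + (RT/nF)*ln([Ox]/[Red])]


Apply the Nernst equation: E = E0 + (RT/nF)*ln([Ox]/[Red])
Step 1: RT/nF = 8.314*317/(3*96485) = 0.00910517 V
Step 2: [Ox]/[Red] = 0.9202/0.9049 = 1.016908
Step 3: ln(1.016908) = 0.016767
Step 4: correction = 0.00910517 * 0.016767 = 0.0002 V
E = -0.414 + 0.0002 = -0.4138 V

-0.4138 V


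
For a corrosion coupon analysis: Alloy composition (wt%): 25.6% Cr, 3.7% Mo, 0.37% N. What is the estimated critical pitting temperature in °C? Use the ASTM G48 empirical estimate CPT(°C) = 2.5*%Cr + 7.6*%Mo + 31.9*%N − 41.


Apply the ASTM G48 empirical CPT estimate: CPT(°C) = 2.5*%Cr + 7.6*%Mo + 31.9*%N − 41
2.5*25.6 = 64; 7.6*3.7 = 28.12; 31.9*0.37 = 11.803
CPT = 64 + 28.12 + 11.803 − 41 = 62.923 °C
Rounded to 0.1 °C: CPT ≈ 62.9 °C

62.9 °C


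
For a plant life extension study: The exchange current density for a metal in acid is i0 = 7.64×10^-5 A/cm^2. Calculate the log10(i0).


i0 = 7.64×10^-5 A/cm^2
log10(i0) = -4.117

-4.117


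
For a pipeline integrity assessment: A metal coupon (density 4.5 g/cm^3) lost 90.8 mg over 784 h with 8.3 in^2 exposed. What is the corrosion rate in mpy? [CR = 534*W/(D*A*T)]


Apply the mpy weight-loss relation: CR = 534 * W / (D * A * T)
Numerator: 534 * 90.8 = 48487.2
Denominator: 4.5 * 8.3 * 784 = 29282.4
CR = 48487.2 / 29282.4 = 1.6558 mpy

1.6558 mpy


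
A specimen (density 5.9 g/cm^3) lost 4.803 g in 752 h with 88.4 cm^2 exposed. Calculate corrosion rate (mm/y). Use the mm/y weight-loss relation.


Apply the mm/y weight-loss relation: CR = 87600 * W / (D * A * T)
Numerator: 87600 * 4.803 = 420742.8
Denominator: 5.9 * 88.4 * 752 = 392213.12
CR = 420742.8 / 392213.12 = 1.0727 mm/y

1.0727 mm/y


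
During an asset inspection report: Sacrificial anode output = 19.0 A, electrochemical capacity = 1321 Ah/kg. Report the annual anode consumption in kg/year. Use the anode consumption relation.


Annual consumption = current * hours per year / capacity
Rate = 19.0 * 8760 / 1321 = 126.0 kg/year

126.0 kg/year


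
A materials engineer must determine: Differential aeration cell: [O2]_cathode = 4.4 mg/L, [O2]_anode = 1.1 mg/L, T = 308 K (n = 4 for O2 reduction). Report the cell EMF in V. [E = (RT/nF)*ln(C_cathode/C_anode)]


Apply the Nernst concentration-cell relation: E = (RT/nF)*ln(C_cathode/C_anode)
RT/nF = 8.314*308/(4*96485) = 0.006635 V
ln(4.4/1.1) = 1.38629
E = 0.006635 * 1.38629 = 0.0092 V

0.0092 V


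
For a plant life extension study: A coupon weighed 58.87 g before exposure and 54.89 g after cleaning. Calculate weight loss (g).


Weight loss = initial − final
WL = 58.87 − 54.89 = 3.98 g

3.98 g


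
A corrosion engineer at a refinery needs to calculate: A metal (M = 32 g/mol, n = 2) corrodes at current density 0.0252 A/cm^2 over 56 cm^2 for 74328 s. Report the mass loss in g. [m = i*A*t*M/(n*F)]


Apply Faraday's law: m = i*A*t*M / (n*F)
Total charge passed Q = i*A*t = 0.0252*56*74328 = 104891.6736 C
m = Q*M/(n*F) = 104891.6736*32/(2*96485) = 17.39407 g

17.39407 g


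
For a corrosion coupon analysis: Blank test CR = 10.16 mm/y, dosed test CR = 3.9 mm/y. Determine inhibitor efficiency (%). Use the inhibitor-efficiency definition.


Apply the inhibitor-efficiency definition: IE = (CR_blank − CR_inh)/CR_blank × 100
IE = (10.16 − 3.9) / 10.16 × 100
IE = 6.26 / 10.16 × 100 = 61.6 %

61.6 %


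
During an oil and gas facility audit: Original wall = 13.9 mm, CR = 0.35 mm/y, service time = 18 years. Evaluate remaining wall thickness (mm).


Remaining wall = original − CR × time
t = 13.9 − 0.35*18 = 13.9 − 6.3 = 7.6 mm

7.6 mm


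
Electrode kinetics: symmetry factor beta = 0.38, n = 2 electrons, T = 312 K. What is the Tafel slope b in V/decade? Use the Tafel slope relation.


Apply the Tafel slope relation: b = 2.303*R*T/(beta*n*F)
Numerator: 2.303 * 8.314 * 312 = 5973.91
Denominator: 0.38 * 2 * 96485 = 73328.6
b = 5973.91 / 73328.6 = 0.081 V/decade

0.081 V/decade


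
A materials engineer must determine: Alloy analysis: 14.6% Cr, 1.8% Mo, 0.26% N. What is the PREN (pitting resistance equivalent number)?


Apply the PREN formula: PREN = Cr + 3.3*Mo + 16*N
PREN = 14.6 + 3.3*1.8 + 16*0.26
PREN = 14.6 + 5.94 + 4.16 = 24.7

24.7


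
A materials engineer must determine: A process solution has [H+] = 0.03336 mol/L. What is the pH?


pH = −log10[H+]
pH = −log10(0.03336) = 1.48

1.48


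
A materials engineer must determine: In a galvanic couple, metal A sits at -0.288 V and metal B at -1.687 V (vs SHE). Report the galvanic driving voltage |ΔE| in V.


Driving voltage is the absolute potential difference.
|ΔE| = |-0.288 − (-1.687)| = 1.399 V

1.399 V


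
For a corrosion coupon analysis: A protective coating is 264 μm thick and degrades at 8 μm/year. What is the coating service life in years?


Service life = thickness / degradation rate
Life = 264 / 8 = 33.0 years

33.0 years


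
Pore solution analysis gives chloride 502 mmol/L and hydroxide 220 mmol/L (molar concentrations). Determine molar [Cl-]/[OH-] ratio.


Threshold parameter = [Cl-] / [OH-] (molar basis; both in mmol/L, so units cancel)
Ratio = 502 / 220 = 2.28

2.28


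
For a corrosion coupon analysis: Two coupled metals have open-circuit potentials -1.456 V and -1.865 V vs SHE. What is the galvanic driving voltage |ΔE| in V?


Driving voltage is the absolute potential difference.
|ΔE| = |-1.456 − (-1.865)| = 0.409 V

0.409 V


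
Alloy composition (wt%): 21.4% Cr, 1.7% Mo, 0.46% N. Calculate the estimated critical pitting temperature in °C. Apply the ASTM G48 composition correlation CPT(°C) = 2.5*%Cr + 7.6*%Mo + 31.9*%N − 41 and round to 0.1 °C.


Apply the ASTM G48 empirical CPT estimate: CPT(°C) = 2.5*%Cr + 7.6*%Mo + 31.9*%N − 41
2.5*21.4 = 53.5; 7.6*1.7 = 12.92; 31.9*0.46 = 14.674
CPT = 53.5 + 12.92 + 14.674 − 41 = 40.094 °C
Rounded to 0.1 °C: CPT ≈ 40.1 °C

40.1 °C


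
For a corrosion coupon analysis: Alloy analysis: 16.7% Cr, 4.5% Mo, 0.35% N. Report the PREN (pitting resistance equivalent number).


Apply the PREN formula: PREN = Cr + 3.3*Mo + 16*N
PREN = 16.7 + 3.3*4.5 + 16*0.35
PREN = 16.7 + 14.85 + 5.6 = 37.15

37.15


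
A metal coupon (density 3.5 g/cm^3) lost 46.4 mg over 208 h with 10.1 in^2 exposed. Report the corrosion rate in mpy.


Apply the mpy weight-loss relation: CR = 534 * W / (D * A * T)
Numerator: 534 * 46.4 = 24777.6
Denominator: 3.5 * 10.1 * 208 = 7352.8
CR = 24777.6 / 7352.8 = 3.3698 mpy

3.3698 mpy


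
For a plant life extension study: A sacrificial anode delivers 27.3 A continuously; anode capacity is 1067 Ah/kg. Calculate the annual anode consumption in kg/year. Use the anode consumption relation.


Annual consumption = current * hours per year / capacity
Rate = 27.3 * 8760 / 1067 = 224.1 kg/year

224.1 kg/year


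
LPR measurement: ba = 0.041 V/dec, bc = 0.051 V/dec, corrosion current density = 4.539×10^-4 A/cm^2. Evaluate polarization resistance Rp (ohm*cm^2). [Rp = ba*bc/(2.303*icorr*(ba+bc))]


Apply the Stern-Geary equation: Rp = ba*bc / (2.303*icorr*(ba+bc))
ba*bc = 0.041*0.051 = 0.002091
ba+bc = 0.092; 2.303*icorr*(ba+bc) = 2.303*4.539×10^-4*0.092 = 9.6170516×10^-5
Rp = 0.002091 / 9.6170516×10^-5 = 21.7 ohm*cm^2

21.7 ohm*cm^2


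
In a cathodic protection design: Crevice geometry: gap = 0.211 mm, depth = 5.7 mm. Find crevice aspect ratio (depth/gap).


Aspect ratio = depth / gap
Ratio = 5.7 / 0.211 = 27.0

27.0


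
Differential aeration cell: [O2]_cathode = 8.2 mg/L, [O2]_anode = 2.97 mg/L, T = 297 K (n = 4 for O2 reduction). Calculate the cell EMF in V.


Apply the Nernst concentration-cell relation: E = (RT/nF)*ln(C_cathode/C_anode)
RT/nF = 8.314*297/(4*96485) = 0.00639804 V
ln(8.2/2.97) = 1.01557
E = 0.00639804 * 1.01557 = 0.0065 V

0.0065 V


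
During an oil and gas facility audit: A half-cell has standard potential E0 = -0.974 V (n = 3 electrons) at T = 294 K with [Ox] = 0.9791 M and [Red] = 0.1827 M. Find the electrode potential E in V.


Apply the Nernst equation: E = E0 + (RT/nF)*ln([Ox]/[Red])
Step 1: RT/nF = 8.314*294/(3*96485) = 0.00844455 V
Step 2: [Ox]/[Red] = 0.9791/0.1827 = 5.359059
Step 3: ln(5.359059) = 1.678788
Step 4: correction = 0.00844455 * 1.678788 = 0.0142 V
E = -0.974 + 0.0142 = -0.9598 V

-0.9598 V


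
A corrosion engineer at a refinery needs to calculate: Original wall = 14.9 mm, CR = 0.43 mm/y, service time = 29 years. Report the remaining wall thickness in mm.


Remaining wall = original − CR × time
t = 14.9 − 0.43*29 = 14.9 − 12.47 = 2.43 mm

2.43 mm


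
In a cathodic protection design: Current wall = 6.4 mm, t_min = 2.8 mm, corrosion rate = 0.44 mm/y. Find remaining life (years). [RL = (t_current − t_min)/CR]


Apply the remaining-life relation: RL = (t_current − t_min) / CR
RL = (6.4 − 2.8) / 0.44 = 3.6 / 0.44 = 8.2 years

8.2 years


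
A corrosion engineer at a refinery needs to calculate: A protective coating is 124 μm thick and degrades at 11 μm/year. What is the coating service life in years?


Service life = thickness / degradation rate
Life = 124 / 11 = 11.3 years

11.3 years


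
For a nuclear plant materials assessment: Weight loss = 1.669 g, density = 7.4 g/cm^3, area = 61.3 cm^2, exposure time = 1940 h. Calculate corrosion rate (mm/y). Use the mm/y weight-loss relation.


Apply the mm/y weight-loss relation: CR = 87600 * W / (D * A * T)
Numerator: 87600 * 1.669 = 146204.4
Denominator: 7.4 * 61.3 * 1940 = 880022.8
CR = 146204.4 / 880022.8 = 0.16614 mm/y

0.16614 mm/y


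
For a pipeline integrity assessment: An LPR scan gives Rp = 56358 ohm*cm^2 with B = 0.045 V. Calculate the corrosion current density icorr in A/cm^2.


Apply the Stern-Geary relation: icorr = B / Rp
icorr = 0.045 / 56358 = 7.985×10^-7 A/cm^2

7.985×10^-7 A/cm^2


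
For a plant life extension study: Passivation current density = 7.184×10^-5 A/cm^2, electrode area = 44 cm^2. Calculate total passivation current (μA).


I = i_pass * A, then convert A → μA (×10^6)
I = 7.184×10^-5 * 44 * 10^6 = 3160.96 μA

3160.96 μA


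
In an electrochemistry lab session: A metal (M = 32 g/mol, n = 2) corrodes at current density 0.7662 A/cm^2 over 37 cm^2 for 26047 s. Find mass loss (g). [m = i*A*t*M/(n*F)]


Apply Faraday's law: m = i*A*t*M / (n*F)
Total charge passed Q = i*A*t = 0.7662*37*26047 = 738416.8218 C
m = Q*M/(n*F) = 738416.8218*32/(2*96485) = 122.451 g

122.451 g


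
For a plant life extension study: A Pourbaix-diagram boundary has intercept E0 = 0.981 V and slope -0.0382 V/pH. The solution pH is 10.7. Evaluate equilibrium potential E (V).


Apply the Pourbaix line equation: E = E0 + slope*pH
E = 0.981 + (-0.0382)*10.7 = 0.981 + (-0.40874) = 0.57226 V
Rounded to 3 decimal places: E = 0.572 V

0.572 V


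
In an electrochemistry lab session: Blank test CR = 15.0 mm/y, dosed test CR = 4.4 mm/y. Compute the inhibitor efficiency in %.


Apply the inhibitor-efficiency definition: IE = (CR_blank − CR_inh)/CR_blank × 100
IE = (15.0 − 4.4) / 15.0 × 100
IE = 10.6 / 15.0 × 100 = 70.7 %

70.7 %


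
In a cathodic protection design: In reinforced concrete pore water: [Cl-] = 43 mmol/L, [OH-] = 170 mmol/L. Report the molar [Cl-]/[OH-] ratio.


Threshold parameter = [Cl-] / [OH-] (molar basis; both in mmol/L, so units cancel)
Ratio = 43 / 170 = 0.25

0.25


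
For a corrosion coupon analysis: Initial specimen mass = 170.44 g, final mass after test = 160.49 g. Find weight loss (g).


Weight loss = initial − final
WL = 170.44 − 160.49 = 9.95 g

9.95 g


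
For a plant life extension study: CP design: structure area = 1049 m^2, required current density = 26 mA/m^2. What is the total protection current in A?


I = area * current density, then convert mA → A (÷1000)
I = 1049 * 26 / 1000 = 27.27 A

27.27 A


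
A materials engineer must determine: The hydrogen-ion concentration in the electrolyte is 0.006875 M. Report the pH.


pH = −log10[H+]
pH = −log10(0.006875) = 2.16

2.16


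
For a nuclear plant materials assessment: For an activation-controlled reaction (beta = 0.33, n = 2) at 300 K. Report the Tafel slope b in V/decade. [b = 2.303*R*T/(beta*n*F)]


Apply the Tafel slope relation: b = 2.303*R*T/(beta*n*F)
Numerator: 2.303 * 8.314 * 300 = 5744.14
Denominator: 0.33 * 2 * 96485 = 63680.1
b = 5744.14 / 63680.1 = 0.0902 V/decade

0.0902 V/decade


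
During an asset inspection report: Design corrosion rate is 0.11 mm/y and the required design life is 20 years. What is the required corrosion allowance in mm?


Corrosion allowance = CR × design life
CA = 0.11 * 20 = 2.2 mm

2.2 mm


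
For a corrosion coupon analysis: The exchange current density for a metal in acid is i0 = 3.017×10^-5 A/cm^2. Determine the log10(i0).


i0 = 3.017×10^-5 A/cm^2
log10(i0) = -4.52

-4.52


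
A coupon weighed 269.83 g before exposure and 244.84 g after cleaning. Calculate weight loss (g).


Weight loss = initial − final
WL = 269.83 − 244.84 = 24.99 g

24.99 g


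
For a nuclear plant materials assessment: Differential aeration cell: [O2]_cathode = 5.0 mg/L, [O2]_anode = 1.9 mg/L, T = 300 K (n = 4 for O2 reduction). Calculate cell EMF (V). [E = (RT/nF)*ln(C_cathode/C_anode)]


Apply the Nernst concentration-cell relation: E = (RT/nF)*ln(C_cathode/C_anode)
RT/nF = 8.314*300/(4*96485) = 0.00646266 V
ln(5.0/1.9) = 0.96758
E = 0.00646266 * 0.96758 = 0.00625 V

0.00625 V


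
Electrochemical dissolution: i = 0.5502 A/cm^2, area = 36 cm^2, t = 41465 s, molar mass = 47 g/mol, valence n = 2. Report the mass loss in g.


Apply Faraday's law: m = i*A*t*M / (n*F)
Total charge passed Q = i*A*t = 0.5502*36*41465 = 821305.548 C
m = Q*M/(n*F) = 821305.548*47/(2*96485) = 200.0381 g

200.0381 g


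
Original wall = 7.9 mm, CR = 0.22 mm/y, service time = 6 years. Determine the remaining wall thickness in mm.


Remaining wall = original − CR × time
t = 7.9 − 0.22*6 = 7.9 − 1.32 = 6.58 mm

6.58 mm


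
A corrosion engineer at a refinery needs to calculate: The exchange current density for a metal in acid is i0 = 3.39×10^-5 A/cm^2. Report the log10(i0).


i0 = 3.39×10^-5 A/cm^2
log10(i0) = -4.47

-4.47


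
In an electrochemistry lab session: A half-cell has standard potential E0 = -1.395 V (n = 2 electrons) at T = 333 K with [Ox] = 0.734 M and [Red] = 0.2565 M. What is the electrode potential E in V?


Apply the Nernst equation: E = E0 + (RT/nF)*ln([Ox]/[Red])
Step 1: RT/nF = 8.314*333/(2*96485) = 0.01434711 V
Step 2: [Ox]/[Red] = 0.734/0.2565 = 2.861598
Step 3: ln(2.861598) = 1.05138
Step 4: correction = 0.01434711 * 1.05138 = 0.015 V
E = -1.395 + 0.015 = -1.38 V

-1.38 V


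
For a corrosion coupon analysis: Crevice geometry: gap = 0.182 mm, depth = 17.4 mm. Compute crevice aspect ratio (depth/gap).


Aspect ratio = depth / gap
Ratio = 17.4 / 0.182 = 95.6

95.6


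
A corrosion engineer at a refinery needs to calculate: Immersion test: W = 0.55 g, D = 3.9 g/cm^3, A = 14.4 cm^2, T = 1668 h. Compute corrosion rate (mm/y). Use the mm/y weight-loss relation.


Apply the mm/y weight-loss relation: CR = 87600 * W / (D * A * T)
Numerator: 87600 * 0.55 = 48180.0
Denominator: 3.9 * 14.4 * 1668 = 93674.88
CR = 48180.0 / 93674.88 = 0.5143 mm/y

0.5143 mm/y


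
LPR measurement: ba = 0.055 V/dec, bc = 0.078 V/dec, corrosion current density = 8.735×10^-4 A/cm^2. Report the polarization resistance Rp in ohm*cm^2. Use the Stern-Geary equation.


Apply the Stern-Geary equation: Rp = ba*bc / (2.303*icorr*(ba+bc))
ba*bc = 0.055*0.078 = 0.00429
ba+bc = 0.133; 2.303*icorr*(ba+bc) = 2.303*8.735×10^-4*0.133 = 2.6755218×10^-4
Rp = 0.00429 / 2.6755218×10^-4 = 16.03 ohm*cm^2

16.03 ohm*cm^2


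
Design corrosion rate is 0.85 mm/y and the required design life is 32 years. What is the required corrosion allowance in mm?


Corrosion allowance = CR × design life
CA = 0.85 * 32 = 27.2 mm

27.2 mm


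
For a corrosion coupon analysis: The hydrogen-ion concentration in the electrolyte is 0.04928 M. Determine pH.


pH = −log10[H+]
pH = −log10(0.04928) = 1.31

1.31


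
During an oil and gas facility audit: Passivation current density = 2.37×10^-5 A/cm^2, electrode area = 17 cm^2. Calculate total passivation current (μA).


I = i_pass * A, then convert A → μA (×10^6)
I = 2.37×10^-5 * 17 * 10^6 = 402.9 μA

402.9 μA


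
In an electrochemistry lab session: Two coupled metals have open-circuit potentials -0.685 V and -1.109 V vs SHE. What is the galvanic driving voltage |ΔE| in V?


Driving voltage is the absolute potential difference.
|ΔE| = |-0.685 − (-1.109)| = 0.424 V

0.424 V


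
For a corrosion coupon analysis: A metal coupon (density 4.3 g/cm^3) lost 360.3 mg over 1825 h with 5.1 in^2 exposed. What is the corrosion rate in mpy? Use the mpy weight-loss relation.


Apply the mpy weight-loss relation: CR = 534 * W / (D * A * T)
Numerator: 534 * 360.3 = 192400.2
Denominator: 4.3 * 5.1 * 1825 = 40022.25
CR = 192400.2 / 40022.25 = 4.80733 mpy

4.80733 mpy


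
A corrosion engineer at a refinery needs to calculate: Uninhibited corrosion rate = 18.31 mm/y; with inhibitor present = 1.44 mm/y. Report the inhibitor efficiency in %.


Apply the inhibitor-efficiency definition: IE = (CR_blank − CR_inh)/CR_blank × 100
IE = (18.31 − 1.44) / 18.31 × 100
IE = 16.87 / 18.31 × 100 = 92.1 %

92.1 %


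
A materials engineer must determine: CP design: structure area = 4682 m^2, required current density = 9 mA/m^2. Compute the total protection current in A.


I = area * current density, then convert mA → A (÷1000)
I = 4682 * 9 / 1000 = 42.14 A

42.14 A


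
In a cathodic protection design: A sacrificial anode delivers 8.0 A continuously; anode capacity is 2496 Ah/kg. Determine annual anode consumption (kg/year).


Annual consumption = current * hours per year / capacity
Rate = 8.0 * 8760 / 2496 = 28.1 kg/year

28.1 kg/year


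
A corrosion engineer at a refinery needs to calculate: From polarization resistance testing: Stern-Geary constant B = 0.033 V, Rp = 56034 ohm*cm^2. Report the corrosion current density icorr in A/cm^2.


Apply the Stern-Geary relation: icorr = B / Rp
icorr = 0.033 / 56034 = 5.889×10^-7 A/cm^2

5.889×10^-7 A/cm^2


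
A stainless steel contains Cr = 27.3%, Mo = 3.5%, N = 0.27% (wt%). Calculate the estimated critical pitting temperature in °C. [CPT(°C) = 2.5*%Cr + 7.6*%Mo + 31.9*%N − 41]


Apply the ASTM G48 empirical CPT estimate: CPT(°C) = 2.5*%Cr + 7.6*%Mo + 31.9*%N − 41
2.5*27.3 = 68.25; 7.6*3.5 = 26.6; 31.9*0.27 = 8.613
CPT = 68.25 + 26.6 + 8.613 − 41 = 62.463 °C
Rounded to 0.1 °C: CPT ≈ 62.5 °C

62.5 °C


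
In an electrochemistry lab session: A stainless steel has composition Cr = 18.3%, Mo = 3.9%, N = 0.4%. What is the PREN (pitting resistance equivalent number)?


Apply the PREN formula: PREN = Cr + 3.3*Mo + 16*N
PREN = 18.3 + 3.3*3.9 + 16*0.4
PREN = 18.3 + 12.87 + 6.4 = 37.57

37.57


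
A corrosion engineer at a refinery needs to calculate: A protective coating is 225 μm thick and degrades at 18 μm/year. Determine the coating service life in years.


Service life = thickness / degradation rate
Life = 225 / 18 = 12.5 years

12.5 years


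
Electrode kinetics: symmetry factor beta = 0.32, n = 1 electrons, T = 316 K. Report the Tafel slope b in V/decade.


Apply the Tafel slope relation: b = 2.303*R*T/(beta*n*F)
Numerator: 2.303 * 8.314 * 316 = 6050.5
Denominator: 0.32 * 1 * 96485 = 30875.2
b = 6050.5 / 30875.2 = 0.196 V/decade

0.196 V/decade


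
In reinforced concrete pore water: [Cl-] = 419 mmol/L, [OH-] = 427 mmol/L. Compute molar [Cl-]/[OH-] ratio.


Threshold parameter = [Cl-] / [OH-] (molar basis; both in mmol/L, so units cancel)
Ratio = 419 / 427 = 0.98

0.98
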